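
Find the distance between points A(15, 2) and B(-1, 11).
Using the distance formula: d = sqrt((x₂-x₁)² + (y₂-y₁)²)
dx = (-1) - 15 = -16
dy = 11 - 2 = 9
d = sqrt((-16)² + 9²) = sqrt(256 + 81) = sqrt(337) = 18.36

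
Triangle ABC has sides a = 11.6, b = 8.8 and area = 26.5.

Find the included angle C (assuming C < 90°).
Area = ½ab·sin(C)  →  sin(C) = 2·Area/(ab)
sin(C) = 2·26.5/(11.6·8.8) = 0.519201
C = arcsin(0.519201) = 31.28°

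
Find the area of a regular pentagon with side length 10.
For a regular 5-gon with side length s = 10:
Apothem a = s / (2*tan(pi/5)) = 10 / (2*tan(pi/5)) ≈ 6.8819
Perimeter P = 5 * 10 = 50
Area = (1/2) * P * a = (1/2) * 50 * 6.8819 = 172.05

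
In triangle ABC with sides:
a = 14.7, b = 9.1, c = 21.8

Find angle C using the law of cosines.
cos(C) = (a² + b² - c²)/(2ab)
cos(C) = (14.7² + 9.1² - 21.8²)/(2·14.7·9.1) = -176.34/267.54 = -0.659116
C = arccos(-0.659116) = 131.2°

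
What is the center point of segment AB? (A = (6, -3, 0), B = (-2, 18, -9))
Midpoint = ((6-2)/2, (-3+18)/2, (0-9)/2) = (2, 7.5, -4.5)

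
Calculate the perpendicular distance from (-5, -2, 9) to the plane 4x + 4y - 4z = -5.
d = |4(-5) + 4(-2) + (-4)(9) - (-5)| / √(4² + 4² + (-4)²) = 59/√48 = 8.516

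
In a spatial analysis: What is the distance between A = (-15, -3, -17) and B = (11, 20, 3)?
d = √[(26)² + (23)² + (20)²] = √1605 = 40.06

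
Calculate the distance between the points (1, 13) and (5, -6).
Using the distance formula: d = sqrt((x₂-x₁)² + (y₂-y₁)²)
dx = 5 - 1 = 4
dy = (-6) - 13 = -19
d = sqrt(4² + (-19)²) = sqrt(16 + 361) = sqrt(377) = 19.42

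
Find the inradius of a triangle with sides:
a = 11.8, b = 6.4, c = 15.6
s = (a+b+c)/2 = (11.8+6.4+15.6)/2 = 16.9
Area = √(s(s-a)(s-b)(s-c)) = √(16.9·5.1·10.5·1.3) = 34.3001
r = Area/s = 34.3001/16.9 = 2.03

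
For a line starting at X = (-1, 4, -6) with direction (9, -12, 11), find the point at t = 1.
P(1) = (-1 + 9(1), 4 + (-12)(1), -6 + 11(1)) = (8, -8, 5)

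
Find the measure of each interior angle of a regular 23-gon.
Interior angle of a regular n-gon = (n-2)*180/n
Interior angle = (23-2)*180/23
Interior angle = 21*180/23
Interior angle = 3780/23
Interior angle = 164.35 degrees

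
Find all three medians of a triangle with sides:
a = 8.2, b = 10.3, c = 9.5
Using m_x = ½√(2y² + 2z² - x²):
m_a = ½√(2·10.3² + 2·9.5² - 8.2²) = ½√325.44 = 9.02
m_b = ½√(2·8.2² + 2·9.5² - 10.3²) = ½√208.89 = 7.227
m_c = ½√(2·8.2² + 2·10.3² - 9.5²) = ½√256.41 = 8.006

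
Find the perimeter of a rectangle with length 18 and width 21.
Perimeter = 2 * (length + width)
Perimeter = 2 * (18 + 21)
Perimeter = 2 * 39
Perimeter = 78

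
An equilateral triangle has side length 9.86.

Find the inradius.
For an equilateral triangle, r = s/(2√3) where s is the side.
r = 9.86/(2√3) = 9.86/3.464102 = 2.846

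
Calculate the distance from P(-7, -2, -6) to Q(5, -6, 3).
d = √[(12)² + (-4)² + (9)²] = √241 = 15.52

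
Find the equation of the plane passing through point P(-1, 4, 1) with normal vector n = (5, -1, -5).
d = n·P = (5)(-1) + (-1)(4) + (-5)(1) = -14
Plane: 5x - y - 5z = -14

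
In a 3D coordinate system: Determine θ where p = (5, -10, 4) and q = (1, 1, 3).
p·q = 7, |p|² = 141, |q|² = 11
cos θ = 7/√1551 ≈ 0.1777
θ ≈ 79.76°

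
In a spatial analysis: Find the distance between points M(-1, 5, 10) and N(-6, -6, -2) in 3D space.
d = √[(-5)² + (-11)² + (-12)²] = √290 = 17.03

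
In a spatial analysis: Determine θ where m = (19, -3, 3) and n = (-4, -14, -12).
m·n = -70, |m|² = 379, |n|² = 356
cos θ = -70/√134924 ≈ -0.1906
θ ≈ 101.0°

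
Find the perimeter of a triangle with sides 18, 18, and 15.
Perimeter = sum of all sides
Perimeter = 18 + 18 + 15
Perimeter = 51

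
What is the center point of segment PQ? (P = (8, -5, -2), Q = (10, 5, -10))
Midpoint = ((8+10)/2, (-5+5)/2, (-2-10)/2) = (9, 0, -6)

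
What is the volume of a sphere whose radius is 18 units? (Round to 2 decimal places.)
Volume = (4/3) * pi * r³
Volume = (4/3) * pi * 18³
Volume = (4/3) * pi * 5832
Volume = 24429.02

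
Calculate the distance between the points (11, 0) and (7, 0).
Using the distance formula: d = sqrt((x₂-x₁)² + (y₂-y₁)²)
dx = 7 - 11 = -4
dy = 0 - 0 = 0
d = sqrt((-4)² + 0²) = sqrt(16 + 0) = sqrt(16) = 4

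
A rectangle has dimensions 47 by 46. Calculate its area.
Area = length * width
Area = 47 * 46
Area = 2162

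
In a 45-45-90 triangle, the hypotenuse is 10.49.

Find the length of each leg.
In a 45-45-90 triangle, hypotenuse = leg·√2  →  leg = hypotenuse/√2
leg = 10.49/√2 = 7.418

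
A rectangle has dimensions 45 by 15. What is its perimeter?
Perimeter = 2 * (length + width)
Perimeter = 2 * (45 + 15)
Perimeter = 2 * 60
Perimeter = 120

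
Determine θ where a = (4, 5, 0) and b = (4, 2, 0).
a·b = 26, |a|² = 41, |b|² = 20
cos θ = 26/√820 ≈ 0.908
θ ≈ 24.78°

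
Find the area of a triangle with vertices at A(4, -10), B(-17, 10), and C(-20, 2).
Using the coordinate formula: Area = (1/2)|x₁(y₂-y₃) + x₂(y₃-y₁) + x₃(y₁-y₂)|
Area = (1/2)|4(10-2) + (-17)(2-(-10)) + (-20)((-10)-10)|
Area = (1/2)|4*8 + (-17)*12 + (-20)*(-20)|
Area = (1/2)|32 + (-204) + 400|
Area = (1/2)*228 = 114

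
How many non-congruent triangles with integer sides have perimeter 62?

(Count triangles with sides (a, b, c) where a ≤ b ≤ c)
With a ≤ b ≤ c and a + b + c = 62, the triangle inequality a + b > c gives c < 62/2, so c ≤ 30.
Iterate a from 1 to ⌊p/3⌋ = 20; for each a, b ranges from a to ⌊(p−a)/2⌋ with c = p − a − b, keeping only c ≥ b.
Triples: (2, 30, 30), (3, 29, 30), (4, 28, 30), …
Count = 80 triangles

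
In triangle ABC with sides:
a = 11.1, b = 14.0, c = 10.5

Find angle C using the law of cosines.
cos(C) = (a² + b² - c²)/(2ab)
cos(C) = (11.1² + 14.0² - 10.5²)/(2·11.1·14.0) = 208.96/310.8 = 0.672329
C = arccos(0.672329) = 47.75°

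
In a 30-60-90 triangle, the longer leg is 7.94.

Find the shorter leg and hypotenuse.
In a 30-60-90 triangle, sides are in ratio 1 : √3 : 2.
Long leg = short leg·√3  →  short leg = 7.94/√3 = 4.584
Hypotenuse = 2·(short leg) = 2·7.94/√3 = 9.168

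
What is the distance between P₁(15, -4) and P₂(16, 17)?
Using the distance formula: d = sqrt((x₂-x₁)² + (y₂-y₁)²)
dx = 16 - 15 = 1
dy = 17 - (-4) = 21
d = sqrt(1² + 21²) = sqrt(1 + 441) = sqrt(442) = 21.02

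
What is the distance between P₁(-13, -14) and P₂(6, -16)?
Using the distance formula: d = sqrt((x₂-x₁)² + (y₂-y₁)²)
dx = 6 - (-13) = 19
dy = (-16) - (-14) = -2
d = sqrt(19² + (-2)²) = sqrt(361 + 4) = sqrt(365) = 19.10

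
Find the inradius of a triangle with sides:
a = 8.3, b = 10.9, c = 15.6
s = (a+b+c)/2 = (8.3+10.9+15.6)/2 = 17.4
Area = √(s(s-a)(s-b)(s-c)) = √(17.4·9.1·6.5·1.8) = 43.0416
r = Area/s = 43.0416/17.4 = 2.474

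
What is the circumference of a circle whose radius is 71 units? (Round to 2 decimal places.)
Circumference = 2 * pi * r
Circumference = 2 * pi * 71
Circumference = 446.11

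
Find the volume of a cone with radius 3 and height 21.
Volume = (1/3) * pi * r² * h
Volume = (1/3) * pi * 3² * 21
Volume = (1/3) * pi * 9 * 21
Volume = (1/3) * pi * 189
Volume = 197.92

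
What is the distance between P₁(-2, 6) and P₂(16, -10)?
Using the distance formula: d = sqrt((x₂-x₁)² + (y₂-y₁)²)
dx = 16 - (-2) = 18
dy = (-10) - 6 = -16
d = sqrt(18² + (-16)²) = sqrt(324 + 256) = sqrt(580) = 24.08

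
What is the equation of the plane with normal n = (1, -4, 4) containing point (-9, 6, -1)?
d = n·P = (1)(-9) + (-4)(6) + (4)(-1) = -37
Plane: x - 4y + 4z = -37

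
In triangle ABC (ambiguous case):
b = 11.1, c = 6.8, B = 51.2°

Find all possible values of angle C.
sin(C)/c = sin(B)/b  →  sin(C) = c·sin(B)/b = 6.8·sin(51.2°)/11.1 = 0.477432
C₁ = arcsin(0.477432) = 28.52°,  C₂ = 180° - C₁ = 151.48°
Check C₂: A = 180° - 51.2° - 151.48° = -22.68° ≤ 0, rejected
C = 28.52° (one solution)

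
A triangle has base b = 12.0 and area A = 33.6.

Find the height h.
A = ½bh  →  h = 2A/b
h = 2·33.6/12.0 = 5.6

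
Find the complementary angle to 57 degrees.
Complementary angles sum to 90 degrees.
Other angle = 90 - 57
Other angle = 33 degrees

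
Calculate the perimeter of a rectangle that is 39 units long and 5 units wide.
Perimeter = 2 * (length + width)
Perimeter = 2 * (39 + 5)
Perimeter = 2 * 44
Perimeter = 88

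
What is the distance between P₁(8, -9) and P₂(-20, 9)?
Using the distance formula: d = sqrt((x₂-x₁)² + (y₂-y₁)²)
dx = (-20) - 8 = -28
dy = 9 - (-9) = 18
d = sqrt((-28)² + 18²) = sqrt(784 + 324) = sqrt(1108) = 33.29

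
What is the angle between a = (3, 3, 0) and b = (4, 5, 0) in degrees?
a·b = 27, |a|² = 18, |b|² = 41
cos θ = 27/√738 ≈ 0.9939
θ ≈ 6.34°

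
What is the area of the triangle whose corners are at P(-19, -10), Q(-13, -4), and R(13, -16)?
Using the coordinate formula: Area = (1/2)|x₁(y₂-y₃) + x₂(y₃-y₁) + x₃(y₁-y₂)|
Area = (1/2)|(-19)((-4)-(-16)) + (-13)((-16)-(-10)) + 13((-10)-(-4))|
Area = (1/2)|(-19)*12 + (-13)*(-6) + 13*(-6)|
Area = (1/2)|(-228) + 78 + (-78)|
Area = (1/2)*228 = 114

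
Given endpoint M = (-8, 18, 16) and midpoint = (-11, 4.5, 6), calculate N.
N = (2×(-11) - (-8), 2×4.5 - 18, 2×6 - 16) = (-14, -9, -4)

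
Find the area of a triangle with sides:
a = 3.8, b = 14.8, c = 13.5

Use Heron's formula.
s = (a+b+c)/2 = (3.8+14.8+13.5)/2 = 16.05
A = √(s(s-a)(s-b)(s-c)) = √(16.05·12.25·1.25·2.55)
A = √626.702 = 25.03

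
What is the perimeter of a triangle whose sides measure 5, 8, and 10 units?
Perimeter = sum of all sides
Perimeter = 5 + 8 + 10
Perimeter = 23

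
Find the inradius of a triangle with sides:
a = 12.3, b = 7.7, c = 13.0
s = (a+b+c)/2 = (12.3+7.7+13.0)/2 = 16.5
Area = √(s(s-a)(s-b)(s-c)) = √(16.5·4.2·8.8·3.5) = 46.2
r = Area/s = 46.2/16.5 = 2.8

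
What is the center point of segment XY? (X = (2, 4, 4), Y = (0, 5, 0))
Midpoint = ((2+0)/2, (4+5)/2, (4+0)/2) = (1, 4.5, 2)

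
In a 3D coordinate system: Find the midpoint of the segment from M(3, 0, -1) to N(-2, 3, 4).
Midpoint = ((3-2)/2, (0+3)/2, (-1+4)/2) = (0.5, 1.5, 1.5)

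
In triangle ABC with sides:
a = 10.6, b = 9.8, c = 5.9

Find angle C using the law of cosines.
cos(C) = (a² + b² - c²)/(2ab)
cos(C) = (10.6² + 9.8² - 5.9²)/(2·10.6·9.8) = 173.59/207.76 = 0.835531
C = arccos(0.835531) = 33.33°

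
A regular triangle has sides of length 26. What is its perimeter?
Perimeter = number of sides * side length
Perimeter = 3 * 26
Perimeter = 78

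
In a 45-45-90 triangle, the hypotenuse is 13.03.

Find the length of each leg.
In a 45-45-90 triangle, hypotenuse = leg·√2  →  leg = hypotenuse/√2
leg = 13.03/√2 = 9.214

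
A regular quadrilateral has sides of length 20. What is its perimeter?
Perimeter = number of sides * side length
Perimeter = 4 * 20
Perimeter = 80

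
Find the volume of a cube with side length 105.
Volume = s³
Volume = 105³
Volume = 1157625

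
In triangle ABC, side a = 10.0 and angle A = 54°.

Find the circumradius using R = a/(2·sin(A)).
R = a/(2·sin(A)) = 10.0/(2·sin(54°))
R = 10.0/(2·0.809017) = 10.0/1.618034 = 6.18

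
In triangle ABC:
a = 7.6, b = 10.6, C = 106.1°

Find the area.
Using A = ½ab·sin(C):
A = ½·7.6·10.6·sin(106.1°) = ½·80.56·0.960779 = 38.7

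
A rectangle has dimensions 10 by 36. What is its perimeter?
Perimeter = 2 * (length + width)
Perimeter = 2 * (10 + 36)
Perimeter = 2 * 46
Perimeter = 92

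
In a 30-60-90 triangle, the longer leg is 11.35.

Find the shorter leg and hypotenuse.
In a 30-60-90 triangle, sides are in ratio 1 : √3 : 2.
Long leg = short leg·√3  →  short leg = 11.35/√3 = 6.553
Hypotenuse = 2·(short leg) = 2·11.35/√3 = 13.11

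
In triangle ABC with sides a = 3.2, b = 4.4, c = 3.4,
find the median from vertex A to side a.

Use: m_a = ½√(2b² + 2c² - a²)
m_a = ½√(2·4.4² + 2·3.4² - 3.2²)
m_a = ½√(38.72 + 23.12 - 10.24) = ½√51.6 = 3.592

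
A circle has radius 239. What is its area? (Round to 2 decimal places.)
Area = pi * r²
Area = pi * 239²
Area = pi * 57121
Area = 179450.91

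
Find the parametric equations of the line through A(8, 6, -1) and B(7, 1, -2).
Direction vector d = B - A = (-1, -5, -1)
x = 8 - t, y = 6 - 5t, z = -1 - t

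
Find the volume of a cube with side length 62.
Volume = s³
Volume = 62³
Volume = 238328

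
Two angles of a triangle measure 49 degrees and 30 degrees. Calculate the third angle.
Sum of angles in a triangle = 180 degrees
Third angle = 180 - 49 - 30
Third angle = 101 degrees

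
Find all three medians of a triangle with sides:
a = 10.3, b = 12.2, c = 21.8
Using m_x = ½√(2y² + 2z² - x²):
m_a = ½√(2·12.2² + 2·21.8² - 10.3²) = ½√1142.07 = 16.9
m_b = ½√(2·10.3² + 2·21.8² - 12.2²) = ½√1013.82 = 15.92
m_c = ½√(2·10.3² + 2·12.2² - 21.8²) = ½√34.62 = 2.942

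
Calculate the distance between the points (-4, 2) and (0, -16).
Using the distance formula: d = sqrt((x₂-x₁)² + (y₂-y₁)²)
dx = 0 - (-4) = 4
dy = (-16) - 2 = -18
d = sqrt(4² + (-18)²) = sqrt(16 + 324) = sqrt(340) = 18.44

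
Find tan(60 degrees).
tan(60 degrees) = sqrt(3)
Decimal approximation: 1.7321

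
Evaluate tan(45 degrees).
tan(45 degrees) = 1
Decimal approximation: 1.0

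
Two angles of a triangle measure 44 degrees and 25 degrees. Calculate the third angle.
Sum of angles in a triangle = 180 degrees
Third angle = 180 - 44 - 25
Third angle = 111 degrees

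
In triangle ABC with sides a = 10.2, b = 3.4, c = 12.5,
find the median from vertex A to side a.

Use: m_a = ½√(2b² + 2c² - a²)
m_a = ½√(2·3.4² + 2·12.5² - 10.2²)
m_a = ½√(23.12 + 312.5 - 104.04) = ½√231.58 = 7.609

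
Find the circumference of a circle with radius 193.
Circumference = 2 * pi * r
Circumference = 2 * pi * 193
Circumference = 1212.65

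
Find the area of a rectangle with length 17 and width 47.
Area = length * width
Area = 17 * 47
Area = 799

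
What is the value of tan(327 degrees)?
tan(327 degrees) = -0.6494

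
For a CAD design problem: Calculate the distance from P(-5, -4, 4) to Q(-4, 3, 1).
d = √[(1)² + (7)² + (-3)²] = √59 = 7.681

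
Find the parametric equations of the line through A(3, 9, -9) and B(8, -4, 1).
Direction vector d = B - A = (5, -13, 10)
x = 3 + 5t, y = 9 - 13t, z = -9 + 10t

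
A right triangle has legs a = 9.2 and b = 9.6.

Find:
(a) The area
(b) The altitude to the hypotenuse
(a) Area = ½ab = ½·9.2·9.6 = 44.16
(b) Hypotenuse c = √(9.2² + 9.6²) = √176.8 = 13.2966
    Area = ½·c·h_c  →  h_c = 2·Area/c = 2·44.16/13.2966 = 6.642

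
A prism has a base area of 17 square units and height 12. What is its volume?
Volume = base area * height
Volume = 17 * 12
Volume = 204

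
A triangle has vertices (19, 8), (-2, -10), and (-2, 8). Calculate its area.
Using the coordinate formula: Area = (1/2)|x₁(y₂-y₃) + x₂(y₃-y₁) + x₃(y₁-y₂)|
Area = (1/2)|19((-10)-8) + (-2)(8-8) + (-2)(8-(-10))|
Area = (1/2)|19*(-18) + (-2)*0 + (-2)*18|
Area = (1/2)|(-342) + 0 + (-36)|
Area = (1/2)*378 = 189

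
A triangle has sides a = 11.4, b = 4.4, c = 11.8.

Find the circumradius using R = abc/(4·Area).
s = (a+b+c)/2 = 13.8
Area = √(s(s-a)(s-b)(s-c)) = √(13.8·2.4·9.4·2) = 24.9531
R = abc/(4·Area) = (11.4·4.4·11.8)/(4·24.9531) = 591.888/99.8124 = 5.93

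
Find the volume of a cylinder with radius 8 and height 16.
Volume = pi * r² * h
Volume = pi * 8² * 16
Volume = pi * 64 * 16
Volume = pi * 1024
Volume = 3216.99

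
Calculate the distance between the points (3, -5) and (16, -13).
Using the distance formula: d = sqrt((x₂-x₁)² + (y₂-y₁)²)
dx = 16 - 3 = 13
dy = (-13) - (-5) = -8
d = sqrt(13² + (-8)²) = sqrt(169 + 64) = sqrt(233) = 15.26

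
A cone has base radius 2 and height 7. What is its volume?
Volume = (1/3) * pi * r² * h
Volume = (1/3) * pi * 2² * 7
Volume = (1/3) * pi * 4 * 7
Volume = (1/3) * pi * 28
Volume = 29.32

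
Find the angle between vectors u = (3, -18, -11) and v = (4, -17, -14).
u·v = 472, |u|² = 454, |v|² = 501
cos θ = 472/√227454 ≈ 0.9897
θ ≈ 8.238°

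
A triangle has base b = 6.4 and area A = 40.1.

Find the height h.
A = ½bh  →  h = 2A/b
h = 2·40.1/6.4 = 12.53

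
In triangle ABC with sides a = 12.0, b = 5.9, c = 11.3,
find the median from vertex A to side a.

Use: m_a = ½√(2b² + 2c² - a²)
m_a = ½√(2·5.9² + 2·11.3² - 12.0²)
m_a = ½√(69.62 + 255.38 - 144) = ½√181 = 6.727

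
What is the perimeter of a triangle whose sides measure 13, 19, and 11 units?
Perimeter = sum of all sides
Perimeter = 13 + 19 + 11
Perimeter = 43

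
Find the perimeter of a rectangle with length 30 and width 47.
Perimeter = 2 * (length + width)
Perimeter = 2 * (30 + 47)
Perimeter = 2 * 77
Perimeter = 154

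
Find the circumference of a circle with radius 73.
Circumference = 2 * pi * r
Circumference = 2 * pi * 73
Circumference = 458.67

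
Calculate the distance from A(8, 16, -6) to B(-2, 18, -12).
d = √[(-10)² + (2)² + (-6)²] = √140 = 11.83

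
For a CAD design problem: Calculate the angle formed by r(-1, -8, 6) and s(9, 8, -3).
r·s = -91, |r|² = 101, |s|² = 154
cos θ = -91/√15554 ≈ -0.7297
θ ≈ 136.9°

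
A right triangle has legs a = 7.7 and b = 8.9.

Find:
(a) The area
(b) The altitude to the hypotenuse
(a) Area = ½ab = ½·7.7·8.9 = 34.265
(b) Hypotenuse c = √(7.7² + 8.9²) = √138.5 = 11.7686
    Area = ½·c·h_c  →  h_c = 2·Area/c = 2·34.265/11.7686 = 5.823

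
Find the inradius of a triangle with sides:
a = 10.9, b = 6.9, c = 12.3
s = (a+b+c)/2 = (10.9+6.9+12.3)/2 = 15.05
Area = √(s(s-a)(s-b)(s-c)) = √(15.05·4.15·8.15·2.75) = 37.4143
r = Area/s = 37.4143/15.05 = 2.486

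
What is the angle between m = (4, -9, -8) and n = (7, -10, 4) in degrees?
m·n = 86, |m|² = 161, |n|² = 165
cos θ = 86/√26565 ≈ 0.5276
θ ≈ 58.15°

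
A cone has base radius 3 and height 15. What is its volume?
Volume = (1/3) * pi * r² * h
Volume = (1/3) * pi * 3² * 15
Volume = (1/3) * pi * 9 * 15
Volume = (1/3) * pi * 135
Volume = 141.37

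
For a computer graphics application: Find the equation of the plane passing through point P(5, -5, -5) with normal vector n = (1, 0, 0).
d = n·P = (1)(5) + (0)(-5) + (0)(-5) = 5
Plane: x = 5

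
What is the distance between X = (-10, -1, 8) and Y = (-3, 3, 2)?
d = √[(7)² + (4)² + (-6)²] = √101 = 10.05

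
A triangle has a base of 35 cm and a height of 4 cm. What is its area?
Area = (1/2) * base * height
Area = (1/2) * 35 * 4
Area = 70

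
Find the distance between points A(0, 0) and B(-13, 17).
Using the distance formula: d = sqrt((x₂-x₁)² + (y₂-y₁)²)
dx = (-13) - 0 = -13
dy = 17 - 0 = 17
d = sqrt((-13)² + 17²) = sqrt(169 + 289) = sqrt(458) = 21.40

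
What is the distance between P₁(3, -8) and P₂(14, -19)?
Using the distance formula: d = sqrt((x₂-x₁)² + (y₂-y₁)²)
dx = 14 - 3 = 11
dy = (-19) - (-8) = -11
d = sqrt(11² + (-11)²) = sqrt(121 + 121) = sqrt(242) = 15.56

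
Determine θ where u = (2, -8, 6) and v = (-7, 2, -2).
u·v = -42, |u|² = 104, |v|² = 57
cos θ = -42/√5928 ≈ -0.5455
θ ≈ 123.1°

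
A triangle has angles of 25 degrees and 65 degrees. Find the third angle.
Sum of angles in a triangle = 180 degrees
Third angle = 180 - 25 - 65
Third angle = 90 degrees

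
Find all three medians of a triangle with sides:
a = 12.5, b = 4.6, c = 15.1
Using m_x = ½√(2y² + 2z² - x²):
m_a = ½√(2·4.6² + 2·15.1² - 12.5²) = ½√342.09 = 9.248
m_b = ½√(2·12.5² + 2·15.1² - 4.6²) = ½√747.36 = 13.67
m_c = ½√(2·12.5² + 2·4.6² - 15.1²) = ½√126.81 = 5.63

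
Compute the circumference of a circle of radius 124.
Circumference = 2 * pi * r
Circumference = 2 * pi * 124
Circumference = 779.11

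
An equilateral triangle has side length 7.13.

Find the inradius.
For an equilateral triangle, r = s/(2√3) where s is the side.
r = 7.13/(2√3) = 7.13/3.464102 = 2.058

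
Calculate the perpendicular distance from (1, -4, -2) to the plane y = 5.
d = |0(1) + 1(-4) + 0(-2) - (5)| / √(0² + 1² + 0²) = 9/√1 = 9.0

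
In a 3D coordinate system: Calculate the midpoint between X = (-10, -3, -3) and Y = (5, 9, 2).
Midpoint = ((-10+5)/2, (-3+9)/2, (-3+2)/2) = (-2.5, 3, -0.5)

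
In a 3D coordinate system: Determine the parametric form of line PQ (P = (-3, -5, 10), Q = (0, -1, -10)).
Direction vector d = Q - P = (3, 4, -20)
x = -3 + 3t, y = -5 + 4t, z = 10 - 20t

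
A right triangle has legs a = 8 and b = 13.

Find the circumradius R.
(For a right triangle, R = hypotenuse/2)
Hypotenuse c = √(8² + 13²) = √233 = 15.2643
R = c/2 = 7.632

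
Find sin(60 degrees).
sin(60 degrees) = sqrt(3)/2
Decimal approximation: 0.866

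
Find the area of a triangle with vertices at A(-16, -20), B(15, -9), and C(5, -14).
Using the coordinate formula: Area = (1/2)|x₁(y₂-y₃) + x₂(y₃-y₁) + x₃(y₁-y₂)|
Area = (1/2)|(-16)((-9)-(-14)) + 15((-14)-(-20)) + 5((-20)-(-9))|
Area = (1/2)|(-16)*5 + 15*6 + 5*(-11)|
Area = (1/2)|(-80) + 90 + (-55)|
Area = (1/2)*45 = 22.50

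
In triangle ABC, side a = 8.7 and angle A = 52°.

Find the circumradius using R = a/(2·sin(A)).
R = a/(2·sin(A)) = 8.7/(2·sin(52°))
R = 8.7/(2·0.788011) = 8.7/1.576022 = 5.52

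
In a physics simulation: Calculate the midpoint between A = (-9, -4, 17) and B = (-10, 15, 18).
Midpoint = ((-9-10)/2, (-4+15)/2, (17+18)/2) = (-9.5, 5.5, 17.5)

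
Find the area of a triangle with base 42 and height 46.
Area = (1/2) * base * height
Area = (1/2) * 42 * 46
Area = 966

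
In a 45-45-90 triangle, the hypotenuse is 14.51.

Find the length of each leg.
In a 45-45-90 triangle, hypotenuse = leg·√2  →  leg = hypotenuse/√2
leg = 14.51/√2 = 10.26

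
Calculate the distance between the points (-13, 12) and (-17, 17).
Using the distance formula: d = sqrt((x₂-x₁)² + (y₂-y₁)²)
dx = (-17) - (-13) = -4
dy = 17 - 12 = 5
d = sqrt((-4)² + 5²) = sqrt(16 + 25) = sqrt(41) = 6.40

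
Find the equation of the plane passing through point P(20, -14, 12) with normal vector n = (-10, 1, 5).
d = n·P = (-10)(20) + (1)(-14) + (5)(12) = -154
Plane: -10x + y + 5z = -154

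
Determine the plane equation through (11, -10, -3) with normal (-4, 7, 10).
d = n·P = (-4)(11) + (7)(-10) + (10)(-3) = -144
Plane: -4x + 7y + 10z = -144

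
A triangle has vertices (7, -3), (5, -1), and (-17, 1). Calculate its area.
Using the coordinate formula: Area = (1/2)|x₁(y₂-y₃) + x₂(y₃-y₁) + x₃(y₁-y₂)|
Area = (1/2)|7((-1)-1) + 5(1-(-3)) + (-17)((-3)-(-1))|
Area = (1/2)|7*(-2) + 5*4 + (-17)*(-2)|
Area = (1/2)|(-14) + 20 + 34|
Area = (1/2)*40 = 20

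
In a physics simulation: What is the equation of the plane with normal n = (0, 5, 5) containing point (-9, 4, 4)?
d = n·P = (0)(-9) + (5)(4) + (5)(4) = 40
Plane: 5y + 5z = 40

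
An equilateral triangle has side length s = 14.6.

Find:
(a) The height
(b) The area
(a) Height h = s·√3/2 = 14.6·√3/2 = 12.64
(b) Area = (√3/4)·s² = (√3/4)·14.6² = (√3/4)·213.16 = 92.3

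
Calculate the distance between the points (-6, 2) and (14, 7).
Using the distance formula: d = sqrt((x₂-x₁)² + (y₂-y₁)²)
dx = 14 - (-6) = 20
dy = 7 - 2 = 5
d = sqrt(20² + 5²) = sqrt(400 + 25) = sqrt(425) = 20.62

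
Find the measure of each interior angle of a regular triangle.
Interior angle of a regular n-gon = (n-2)*180/n
Interior angle = (3-2)*180/3
Interior angle = 1*180/3
Interior angle = 180/3
Interior angle = 60 degrees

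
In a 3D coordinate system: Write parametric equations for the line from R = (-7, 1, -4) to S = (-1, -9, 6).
Direction vector d = S - R = (6, -10, 10)
x = -7 + 6t, y = 1 - 10t, z = -4 + 10t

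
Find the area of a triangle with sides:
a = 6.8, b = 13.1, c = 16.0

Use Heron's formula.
s = (a+b+c)/2 = (6.8+13.1+16.0)/2 = 17.95
A = √(s(s-a)(s-b)(s-c)) = √(17.95·11.15·4.85·1.95)
A = √1892.85 = 43.51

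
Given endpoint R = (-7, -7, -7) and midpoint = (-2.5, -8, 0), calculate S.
S = (2×(-2.5) - (-7), 2×(-8) - (-7), 2×0 - (-7)) = (2, -9, 7)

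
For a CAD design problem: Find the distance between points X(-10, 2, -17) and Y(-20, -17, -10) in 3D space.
d = √[(-10)² + (-19)² + (7)²] = √510 = 22.58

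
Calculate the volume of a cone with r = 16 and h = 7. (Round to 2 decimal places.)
Volume = (1/3) * pi * r² * h
Volume = (1/3) * pi * 16² * 7
Volume = (1/3) * pi * 256 * 7
Volume = (1/3) * pi * 1792
Volume = 1876.58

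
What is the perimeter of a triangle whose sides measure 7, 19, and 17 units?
Perimeter = sum of all sides
Perimeter = 7 + 19 + 17
Perimeter = 43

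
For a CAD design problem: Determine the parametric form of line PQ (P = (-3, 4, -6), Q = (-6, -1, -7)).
Direction vector d = Q - P = (-3, -5, -1)
x = -3 - 3t, y = 4 - 5t, z = -6 - t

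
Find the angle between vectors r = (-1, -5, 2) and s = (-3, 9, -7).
r·s = -56, |r|² = 30, |s|² = 139
cos θ = -56/√4170 ≈ -0.8672
θ ≈ 150.1°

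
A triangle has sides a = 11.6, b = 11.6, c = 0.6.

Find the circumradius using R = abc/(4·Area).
s = (a+b+c)/2 = 11.9
Area = √(s(s-a)(s-b)(s-c)) = √(11.9·0.3·0.3·11.3) = 3.47884
R = abc/(4·Area) = (11.6·11.6·0.6)/(4·3.47884) = 80.736/13.91536 = 5.802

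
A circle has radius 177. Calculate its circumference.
Circumference = 2 * pi * r
Circumference = 2 * pi * 177
Circumference = 1112.12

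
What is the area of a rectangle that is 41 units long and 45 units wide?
Area = length * width
Area = 41 * 45
Area = 1845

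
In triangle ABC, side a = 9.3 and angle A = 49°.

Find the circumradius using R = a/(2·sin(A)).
R = a/(2·sin(A)) = 9.3/(2·sin(49°))
R = 9.3/(2·0.754710) = 9.3/1.509419 = 6.161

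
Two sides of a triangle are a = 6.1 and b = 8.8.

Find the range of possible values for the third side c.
By the triangle inequality: |a - b| < c < a + b
|6.1 - 8.8| < c < 6.1 + 8.8
2.7 < c < 14.9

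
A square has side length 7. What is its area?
Area = s²
Area = 7²
Area = 49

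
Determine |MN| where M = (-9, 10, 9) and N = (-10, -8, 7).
d = √[(-1)² + (-18)² + (-2)²] = √329 = 18.14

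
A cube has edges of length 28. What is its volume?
Volume = s³
Volume = 28³
Volume = 21952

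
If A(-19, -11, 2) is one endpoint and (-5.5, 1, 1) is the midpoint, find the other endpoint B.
B = (2×(-5.5) - (-19), 2×1 - (-11), 2×1 - 2) = (8, 13, 0)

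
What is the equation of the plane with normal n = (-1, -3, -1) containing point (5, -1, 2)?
d = n·P = (-1)(5) + (-3)(-1) + (-1)(2) = -4
Plane: -x - 3y - z = -4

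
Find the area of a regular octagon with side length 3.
For a regular 8-gon with side length s = 3:
Apothem a = s / (2*tan(pi/8)) = 3 / (2*tan(pi/8)) ≈ 3.6213
Perimeter P = 8 * 3 = 24
Area = (1/2) * P * a = (1/2) * 24 * 3.6213 = 43.46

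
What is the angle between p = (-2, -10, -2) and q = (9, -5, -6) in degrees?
p·q = 44, |p|² = 108, |q|² = 142
cos θ = 44/√15336 ≈ 0.3553
θ ≈ 69.19°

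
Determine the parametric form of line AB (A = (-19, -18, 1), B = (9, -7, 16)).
Direction vector d = B - A = (28, 11, 15)
x = -19 + 28t, y = -18 + 11t, z = 1 + 15t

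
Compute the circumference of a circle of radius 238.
Circumference = 2 * pi * r
Circumference = 2 * pi * 238
Circumference = 1495.40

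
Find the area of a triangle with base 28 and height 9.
Area = (1/2) * base * height
Area = (1/2) * 28 * 9
Area = 126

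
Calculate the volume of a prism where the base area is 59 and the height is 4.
Volume = base area * height
Volume = 59 * 4
Volume = 236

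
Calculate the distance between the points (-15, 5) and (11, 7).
Using the distance formula: d = sqrt((x₂-x₁)² + (y₂-y₁)²)
dx = 11 - (-15) = 26
dy = 7 - 5 = 2
d = sqrt(26² + 2²) = sqrt(676 + 4) = sqrt(680) = 26.08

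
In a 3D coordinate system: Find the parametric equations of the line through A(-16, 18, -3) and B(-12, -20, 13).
Direction vector d = B - A = (4, -38, 16)
x = -16 + 4t, y = 18 - 38t, z = -3 + 16t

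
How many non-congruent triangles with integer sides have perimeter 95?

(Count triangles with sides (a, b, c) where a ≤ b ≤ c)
With a ≤ b ≤ c and a + b + c = 95, the triangle inequality a + b > c gives c < 95/2, so c ≤ 47.
Iterate a from 1 to ⌊p/3⌋ = 31; for each a, b ranges from a to ⌊(p−a)/2⌋ with c = p − a − b, keeping only c ≥ b.
Triples: (1, 47, 47), (2, 46, 47), (3, 45, 47), …
Count = 200 triangles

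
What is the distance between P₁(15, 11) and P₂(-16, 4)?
Using the distance formula: d = sqrt((x₂-x₁)² + (y₂-y₁)²)
dx = (-16) - 15 = -31
dy = 4 - 11 = -7
d = sqrt((-31)² + (-7)²) = sqrt(961 + 49) = sqrt(1010) = 31.78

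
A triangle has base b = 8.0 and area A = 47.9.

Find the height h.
A = ½bh  →  h = 2A/b
h = 2·47.9/8.0 = 11.97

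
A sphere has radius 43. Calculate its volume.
Volume = (4/3) * pi * r³
Volume = (4/3) * pi * 43³
Volume = (4/3) * pi * 79507
Volume = 333038.14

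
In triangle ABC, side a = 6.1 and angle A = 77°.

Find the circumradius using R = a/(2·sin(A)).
R = a/(2·sin(A)) = 6.1/(2·sin(77°))
R = 6.1/(2·0.974370) = 6.1/1.948740 = 3.13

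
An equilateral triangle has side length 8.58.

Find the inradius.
For an equilateral triangle, r = s/(2√3) where s is the side.
r = 8.58/(2√3) = 8.58/3.464102 = 2.477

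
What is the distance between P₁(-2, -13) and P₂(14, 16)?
Using the distance formula: d = sqrt((x₂-x₁)² + (y₂-y₁)²)
dx = 14 - (-2) = 16
dy = 16 - (-13) = 29
d = sqrt(16² + 29²) = sqrt(256 + 841) = sqrt(1097) = 33.12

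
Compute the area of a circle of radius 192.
Area = pi * r²
Area = pi * 192²
Area = pi * 36864
Area = 115811.67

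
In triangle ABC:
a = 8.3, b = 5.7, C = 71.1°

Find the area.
Using A = ½ab·sin(C):
A = ½·8.3·5.7·sin(71.1°) = ½·47.31·0.946085 = 22.38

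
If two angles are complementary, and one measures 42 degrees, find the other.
Complementary angles sum to 90 degrees.
Other angle = 90 - 42
Other angle = 48 degrees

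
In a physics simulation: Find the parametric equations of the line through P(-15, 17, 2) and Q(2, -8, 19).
Direction vector d = Q - P = (17, -25, 17)
x = -15 + 17t, y = 17 - 25t, z = 2 + 17t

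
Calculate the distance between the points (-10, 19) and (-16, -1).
Using the distance formula: d = sqrt((x₂-x₁)² + (y₂-y₁)²)
dx = (-16) - (-10) = -6
dy = (-1) - 19 = -20
d = sqrt((-6)² + (-20)²) = sqrt(36 + 400) = sqrt(436) = 20.88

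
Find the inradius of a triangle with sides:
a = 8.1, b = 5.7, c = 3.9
s = (a+b+c)/2 = (8.1+5.7+3.9)/2 = 8.85
Area = √(s(s-a)(s-b)(s-c)) = √(8.85·0.75·3.15·4.95) = 10.1733
r = Area/s = 10.1733/8.85 = 1.15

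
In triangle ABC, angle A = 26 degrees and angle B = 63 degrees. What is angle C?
Sum of angles in a triangle = 180 degrees
Third angle = 180 - 26 - 63
Third angle = 91 degrees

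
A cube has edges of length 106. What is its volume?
Volume = s³
Volume = 106³
Volume = 1191016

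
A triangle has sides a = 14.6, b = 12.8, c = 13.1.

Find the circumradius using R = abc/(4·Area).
s = (a+b+c)/2 = 20.25
Area = √(s(s-a)(s-b)(s-c)) = √(20.25·5.65·7.45·7.15) = 78.0671
R = abc/(4·Area) = (14.6·12.8·13.1)/(4·78.0671) = 2448.128/312.2684 = 7.84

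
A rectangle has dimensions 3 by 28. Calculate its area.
Area = length * width
Area = 3 * 28
Area = 84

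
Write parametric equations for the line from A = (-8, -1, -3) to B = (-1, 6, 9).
Direction vector d = B - A = (7, 7, 12)
x = -8 + 7t, y = -1 + 7t, z = -3 + 12t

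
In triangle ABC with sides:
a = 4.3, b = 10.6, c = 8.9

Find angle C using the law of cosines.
cos(C) = (a² + b² - c²)/(2ab)
cos(C) = (4.3² + 10.6² - 8.9²)/(2·4.3·10.6) = 51.64/91.16 = 0.566477
C = arccos(0.566477) = 55.5°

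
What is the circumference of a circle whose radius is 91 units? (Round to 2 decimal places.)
Circumference = 2 * pi * r
Circumference = 2 * pi * 91
Circumference = 571.77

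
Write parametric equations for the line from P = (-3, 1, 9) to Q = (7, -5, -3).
Direction vector d = Q - P = (10, -6, -12)
x = -3 + 10t, y = 1 - 6t, z = 9 - 12t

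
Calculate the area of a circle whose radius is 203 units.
Area = pi * r²
Area = pi * 203²
Area = pi * 41209
Area = 129461.89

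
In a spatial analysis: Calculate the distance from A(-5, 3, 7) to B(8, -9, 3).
d = √[(13)² + (-12)² + (-4)²] = √329 = 18.14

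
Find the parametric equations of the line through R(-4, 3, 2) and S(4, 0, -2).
Direction vector d = S - R = (8, -3, -4)
x = -4 + 8t, y = 3 - 3t, z = 2 - 4t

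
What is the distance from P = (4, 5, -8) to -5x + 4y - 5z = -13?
d = |(-5)(4) + 4(5) + (-5)(-8) - (-13)| / √((-5)² + 4² + (-5)²) = 53/√66 = 6.524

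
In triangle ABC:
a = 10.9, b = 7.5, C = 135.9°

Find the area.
Using A = ½ab·sin(C):
A = ½·10.9·7.5·sin(135.9°) = ½·81.75·0.695913 = 28.45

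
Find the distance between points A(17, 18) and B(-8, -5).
Using the distance formula: d = sqrt((x₂-x₁)² + (y₂-y₁)²)
dx = (-8) - 17 = -25
dy = (-5) - 18 = -23
d = sqrt((-25)² + (-23)²) = sqrt(625 + 529) = sqrt(1154) = 33.97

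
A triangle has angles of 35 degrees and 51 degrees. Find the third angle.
Sum of angles in a triangle = 180 degrees
Third angle = 180 - 35 - 51
Third angle = 94 degrees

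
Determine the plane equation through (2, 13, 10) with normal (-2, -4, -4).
d = n·P = (-2)(2) + (-4)(13) + (-4)(10) = -96
Plane: -2x - 4y - 4z = -96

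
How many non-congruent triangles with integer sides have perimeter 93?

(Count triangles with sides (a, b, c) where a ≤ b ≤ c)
With a ≤ b ≤ c and a + b + c = 93, the triangle inequality a + b > c gives c < 93/2, so c ≤ 46.
Iterate a from 1 to ⌊p/3⌋ = 31; for each a, b ranges from a to ⌊(p−a)/2⌋ with c = p − a − b, keeping only c ≥ b.
Triples: (1, 46, 46), (2, 45, 46), (3, 44, 46), …
Count = 192 triangles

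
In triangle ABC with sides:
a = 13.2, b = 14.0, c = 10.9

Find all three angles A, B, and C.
By the law of cosines:
cos(A) = (b² + c² - a²)/(2bc) = 0.460583  →  A = 62.58°
cos(B) = (a² + c² - b²)/(2ac) = 0.337260  →  B = 70.29°
cos(C) = (a² + b² - c²)/(2ab) = 0.680276  →  C = 47.13°
Check: A + B + C = 180.0° ✓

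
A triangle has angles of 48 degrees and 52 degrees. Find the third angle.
Sum of angles in a triangle = 180 degrees
Third angle = 180 - 48 - 52
Third angle = 80 degrees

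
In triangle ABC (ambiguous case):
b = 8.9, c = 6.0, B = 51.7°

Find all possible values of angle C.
sin(C)/c = sin(B)/b  →  sin(C) = c·sin(B)/b = 6.0·sin(51.7°)/8.9 = 0.529063
C₁ = arcsin(0.529063) = 31.94°,  C₂ = 180° - C₁ = 148.06°
Check C₂: A = 180° - 51.7° - 148.06° = -19.76° ≤ 0, rejected
C = 31.94° (one solution)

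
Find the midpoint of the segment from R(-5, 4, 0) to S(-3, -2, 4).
Midpoint = ((-5-3)/2, (4-2)/2, (0+4)/2) = (-4, 1, 2)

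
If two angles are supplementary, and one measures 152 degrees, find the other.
Supplementary angles sum to 180 degrees.
Other angle = 180 - 152
Other angle = 28 degrees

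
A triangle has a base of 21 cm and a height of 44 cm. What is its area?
Area = (1/2) * base * height
Area = (1/2) * 21 * 44
Area = 462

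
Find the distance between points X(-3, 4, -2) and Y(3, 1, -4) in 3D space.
d = √[(6)² + (-3)² + (-2)²] = √49 = 7.0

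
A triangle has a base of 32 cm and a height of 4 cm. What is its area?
Area = (1/2) * base * height
Area = (1/2) * 32 * 4
Area = 64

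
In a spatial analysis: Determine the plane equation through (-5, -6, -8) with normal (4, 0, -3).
d = n·P = (4)(-5) + (0)(-6) + (-3)(-8) = 4
Plane: 4x - 3z = 4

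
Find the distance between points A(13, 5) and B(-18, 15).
Using the distance formula: d = sqrt((x₂-x₁)² + (y₂-y₁)²)
dx = (-18) - 13 = -31
dy = 15 - 5 = 10
d = sqrt((-31)² + 10²) = sqrt(961 + 100) = sqrt(1061) = 32.57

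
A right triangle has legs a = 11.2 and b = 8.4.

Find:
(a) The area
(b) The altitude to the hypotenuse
(a) Area = ½ab = ½·11.2·8.4 = 47.04
(b) Hypotenuse c = √(11.2² + 8.4²) = √196 = 14
    Area = ½·c·h_c  →  h_c = 2·Area/c = 2·47.04/14 = 6.72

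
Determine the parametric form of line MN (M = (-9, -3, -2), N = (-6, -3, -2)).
Direction vector d = N - M = (3, 0, 0)
x = -9 + 3t, y = -3, z = -2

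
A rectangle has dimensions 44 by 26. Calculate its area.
Area = length * width
Area = 44 * 26
Area = 1144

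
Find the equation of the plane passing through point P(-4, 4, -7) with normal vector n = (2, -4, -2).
d = n·P = (2)(-4) + (-4)(4) + (-2)(-7) = -10
Plane: 2x - 4y - 2z = -10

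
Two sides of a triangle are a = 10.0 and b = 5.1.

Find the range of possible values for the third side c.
By the triangle inequality: |a - b| < c < a + b
|10.0 - 5.1| < c < 10.0 + 5.1
4.9 < c < 15.1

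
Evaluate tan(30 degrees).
tan(30 degrees) = sqrt(3)/3
Decimal approximation: 0.5774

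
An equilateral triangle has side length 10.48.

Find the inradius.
For an equilateral triangle, r = s/(2√3) where s is the side.
r = 10.48/(2√3) = 10.48/3.464102 = 3.025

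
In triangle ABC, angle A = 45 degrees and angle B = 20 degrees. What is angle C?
Sum of angles in a triangle = 180 degrees
Third angle = 180 - 45 - 20
Third angle = 115 degrees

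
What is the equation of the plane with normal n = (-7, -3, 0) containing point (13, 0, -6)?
d = n·P = (-7)(13) + (-3)(0) + (0)(-6) = -91
Plane: -7x - 3y = -91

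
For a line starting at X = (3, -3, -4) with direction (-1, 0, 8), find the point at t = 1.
P(1) = (3 + (-1)(1), -3 + 0(1), -4 + 8(1)) = (2, -3, 4)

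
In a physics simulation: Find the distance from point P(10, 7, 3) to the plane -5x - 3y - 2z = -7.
d = |(-5)(10) + (-3)(7) + (-2)(3) - (-7)| / √((-5)² + (-3)² + (-2)²) = 70/√38 = 11.36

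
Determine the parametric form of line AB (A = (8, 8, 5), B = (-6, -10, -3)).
Direction vector d = B - A = (-14, -18, -8)
x = 8 - 14t, y = 8 - 18t, z = 5 - 8t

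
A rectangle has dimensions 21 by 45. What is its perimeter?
Perimeter = 2 * (length + width)
Perimeter = 2 * (21 + 45)
Perimeter = 2 * 66
Perimeter = 132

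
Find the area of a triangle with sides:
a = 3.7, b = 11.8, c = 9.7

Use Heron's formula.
s = (a+b+c)/2 = (3.7+11.8+9.7)/2 = 12.6
A = √(s(s-a)(s-b)(s-c)) = √(12.6·8.9·0.8·2.9)
A = √260.165 = 16.13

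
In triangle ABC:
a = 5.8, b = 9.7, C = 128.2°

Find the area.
Using A = ½ab·sin(C):
A = ½·5.8·9.7·sin(128.2°) = ½·56.26·0.785857 = 22.11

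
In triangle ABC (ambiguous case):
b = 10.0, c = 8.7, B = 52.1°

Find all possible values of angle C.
sin(C)/c = sin(B)/b  →  sin(C) = c·sin(B)/b = 8.7·sin(52.1°)/10.0 = 0.686503
C₁ = arcsin(0.686503) = 43.35°,  C₂ = 180° - C₁ = 136.65°
Check C₂: A = 180° - 52.1° - 136.65° = -8.75° ≤ 0, rejected
C = 43.35° (one solution)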